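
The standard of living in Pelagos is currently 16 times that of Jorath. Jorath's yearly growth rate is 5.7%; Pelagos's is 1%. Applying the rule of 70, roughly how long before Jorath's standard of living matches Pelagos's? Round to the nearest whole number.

about 60 years

What matters is the difference: 4.7 pp.
Rule of 70 on the gap: the ratio halves every 70/4.7 ≈ 14.89 years.
A 16 times gap closes after 4 halvings: 4 × 14.89 ≈ 60 years.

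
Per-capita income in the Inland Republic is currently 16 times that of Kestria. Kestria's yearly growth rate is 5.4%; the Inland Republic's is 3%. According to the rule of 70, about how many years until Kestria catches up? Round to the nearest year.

about 117 years

Kestria gains on the Inland Republic at 5.4% − 3% = 2.4 points a year.
At that relative rate the gap halves every 70/2.4 ≈ 29.17 years.
A 16 times gap closes after 4 halvings: 4 × 29.17 ≈ 117 years.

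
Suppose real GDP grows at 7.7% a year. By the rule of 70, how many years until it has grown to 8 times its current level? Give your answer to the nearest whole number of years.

around 27 years

At 7.7% it doubles every 70/7.7 ≈ 9.09 years.
8× is 3 doublings, so 3 × 9.09 ≈ 27 years.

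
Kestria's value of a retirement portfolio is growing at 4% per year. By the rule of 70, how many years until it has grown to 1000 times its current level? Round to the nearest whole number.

≈ 174 years

One doubling takes 70/4 = 17.50 years.
Reaching 1000× takes log₂(1000) ≈ 9.97 doublings.
9.97 × 17.50 ≈ 174 years.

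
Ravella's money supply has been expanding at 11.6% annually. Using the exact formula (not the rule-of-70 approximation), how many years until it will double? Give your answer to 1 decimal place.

t = ln(2) / ln(1 + 0.116) = 0.6931 / 0.109751 ≈ 6.32.

6.3 years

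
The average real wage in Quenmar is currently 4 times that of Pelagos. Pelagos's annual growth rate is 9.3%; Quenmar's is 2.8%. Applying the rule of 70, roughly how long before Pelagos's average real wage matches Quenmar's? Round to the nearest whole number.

≈ 22 years

The growth-rate gap is 9.3% − 2.8% = 6.5 percentage points.
So the ratio between them halves every 70/6.5 ≈ 10.77 years.
A 4 times gap closes after 2 halvings: 2 × 10.77 ≈ 22 years.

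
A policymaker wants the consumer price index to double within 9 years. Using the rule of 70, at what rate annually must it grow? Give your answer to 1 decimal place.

approximately 7.8%

70 / 9 ≈ 7.78, so about 7.8% annually.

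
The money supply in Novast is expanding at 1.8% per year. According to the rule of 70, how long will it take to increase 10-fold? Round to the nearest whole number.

One doubling takes 70/1.8 = 38.89 years.
Reaching 10× takes log₂(10) ≈ 3.32 doublings.
3.32 × 38.89 ≈ 129 years.

≈ 129 years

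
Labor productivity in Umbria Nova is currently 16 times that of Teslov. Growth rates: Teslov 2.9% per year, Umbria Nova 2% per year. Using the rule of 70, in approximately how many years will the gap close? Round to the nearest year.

Teslov gains on Umbria Nova at 2.9% − 2% = 0.9 points a year.
At that relative rate the gap halves every 70/0.9 ≈ 77.78 years.
A 16 times gap closes after 4 halvings: 4 × 77.78 ≈ 311 years.

≈ 311 years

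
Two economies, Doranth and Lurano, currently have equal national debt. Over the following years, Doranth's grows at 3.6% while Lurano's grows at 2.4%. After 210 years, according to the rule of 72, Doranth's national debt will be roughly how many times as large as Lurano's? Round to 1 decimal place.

Only the 1.2-point difference matters.
72/1.2 ≈ 60.00 years per doubling of the ratio; 210 years gives 3.50 doublings, so ≈ 11.3×.

roughly 11.3 times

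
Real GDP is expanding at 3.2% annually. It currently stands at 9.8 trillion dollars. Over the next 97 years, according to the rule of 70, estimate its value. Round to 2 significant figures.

It doubles every 70/3.2 ≈ 21.88 years, so 97 years is 4.43 doublings.
2^4.43 ≈ 21.56; 9.8 × 21.56 ≈ 210 trillion dollars.

approximately 210 trillion dollars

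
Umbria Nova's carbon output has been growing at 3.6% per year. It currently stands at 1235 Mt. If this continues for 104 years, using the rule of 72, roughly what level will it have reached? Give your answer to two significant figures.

≈ 45000 Mt

Doubling time ≈ 72/3.6 = 20.00 years.
104 years is 104/20.00 ≈ 5.20 doublings, a factor of 2^5.20 ≈ 36.76.
1235 × 36.76 ≈ 45000 Mt.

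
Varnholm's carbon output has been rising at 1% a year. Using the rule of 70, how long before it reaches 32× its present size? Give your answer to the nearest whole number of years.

approximately 350 years

At 1% it doubles every 70/1 ≈ 70.00 years.
32 = 2^5, so 5 doublings → 350 years.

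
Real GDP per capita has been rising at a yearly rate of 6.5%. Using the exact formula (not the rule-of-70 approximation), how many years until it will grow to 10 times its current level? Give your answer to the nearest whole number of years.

t = ln(10) / ln(1 + 0.065) = 2.3026 / 0.062975 ≈ 36.56.
≈ 37 years.

37 years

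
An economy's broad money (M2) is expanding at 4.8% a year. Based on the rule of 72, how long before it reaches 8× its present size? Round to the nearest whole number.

approximately 45 years

Doubling time ≈ 72/4.8 = 15.00 years.
8× is 3 doublings, so 3 × 15.00 ≈ 45 years.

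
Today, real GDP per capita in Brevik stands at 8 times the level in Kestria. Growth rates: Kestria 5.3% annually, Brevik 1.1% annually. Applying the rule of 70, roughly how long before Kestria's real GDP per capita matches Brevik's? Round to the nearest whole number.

Kestria gains on Brevik at 5.3% − 1.1% = 4.2 points a year.
At that relative rate the gap halves every 70/4.2 ≈ 16.67 years.
An 8 times gap closes after 3 halvings: 3 × 16.67 ≈ 50 years.

50 years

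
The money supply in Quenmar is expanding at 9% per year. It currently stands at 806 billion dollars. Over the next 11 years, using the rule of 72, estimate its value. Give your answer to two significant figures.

It doubles every 72/9 ≈ 8.00 years, so 11 years is 1.38 doublings.
2^1.38 ≈ 2.60; 806 × 2.60 ≈ 2100 billion dollars.

roughly 2100 billion dollars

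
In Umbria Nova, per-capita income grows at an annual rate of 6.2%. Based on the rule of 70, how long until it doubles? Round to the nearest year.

roughly 11 years

At 6.2%, doubling takes about 70/6.2 = 11.29 years.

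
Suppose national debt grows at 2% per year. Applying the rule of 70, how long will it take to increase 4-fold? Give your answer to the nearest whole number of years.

roughly 70 years

One doubling takes 70/2 = 35.00 years.
4 = 2^2, so 2 doublings → 70 years.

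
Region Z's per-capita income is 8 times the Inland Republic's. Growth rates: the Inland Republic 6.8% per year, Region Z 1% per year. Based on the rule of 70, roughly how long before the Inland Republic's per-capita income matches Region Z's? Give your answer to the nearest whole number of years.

≈ 36 years

The growth-rate gap is 6.8% − 1% = 5.8 percentage points.
So the ratio between them halves every 70/5.8 ≈ 12.07 years.
An 8 times gap closes after 3 halvings: 3 × 12.07 ≈ 36 years.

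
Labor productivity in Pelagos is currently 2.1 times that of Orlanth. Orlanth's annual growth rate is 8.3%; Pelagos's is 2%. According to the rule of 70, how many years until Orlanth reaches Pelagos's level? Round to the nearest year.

What matters is the difference: 6.3 pp.
Rule of 70 on the gap: the ratio halves every 70/6.3 ≈ 11.11 years.
A 2.1 times gap takes log₂(2.1) ≈ 1.07 halvings to close: 1.07 × 11.11 ≈ 12 years.

roughly 12 years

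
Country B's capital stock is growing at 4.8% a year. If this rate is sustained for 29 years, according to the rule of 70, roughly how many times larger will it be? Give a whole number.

≈ 4 times

70/4.8 ≈ 14.58 years per doubling.
29 years fits 2 doublings: 2^2 = 4.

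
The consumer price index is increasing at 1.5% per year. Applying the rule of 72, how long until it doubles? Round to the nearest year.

approximately 48 years

At 1.5%, doubling takes about 72/1.5 = 48.00 years.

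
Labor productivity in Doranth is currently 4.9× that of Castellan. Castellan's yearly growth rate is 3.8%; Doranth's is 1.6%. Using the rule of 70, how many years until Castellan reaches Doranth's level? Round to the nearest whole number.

roughly 73 years

Castellan gains on Doranth at 3.8% − 1.6% = 2.2 points a year.
At that relative rate the gap halves every 70/2.2 ≈ 31.82 years.
A 4.9× gap takes log₂(4.9) ≈ 2.29 halvings to close: 2.29 × 31.82 ≈ 73 years.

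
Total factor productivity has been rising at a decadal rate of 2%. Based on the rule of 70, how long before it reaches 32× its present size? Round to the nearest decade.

approximately 175 decades

At 2% it doubles every 70/2 ≈ 35.00 decades.
Getting to 32× needs 5 doublings: 5 × 35.00 ≈ 175 decades.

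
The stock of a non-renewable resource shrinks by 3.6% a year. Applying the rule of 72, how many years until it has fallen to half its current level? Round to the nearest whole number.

Halving time ≈ 72 / 3.6 = 20.00 → 20 years.

around 20 years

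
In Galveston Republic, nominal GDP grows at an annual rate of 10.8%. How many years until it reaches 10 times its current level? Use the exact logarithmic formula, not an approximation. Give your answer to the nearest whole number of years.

22 years

t = ln(10) / ln(1 + 0.108) = 2.3026 / 0.102557 ≈ 22.45.
≈ 22 years.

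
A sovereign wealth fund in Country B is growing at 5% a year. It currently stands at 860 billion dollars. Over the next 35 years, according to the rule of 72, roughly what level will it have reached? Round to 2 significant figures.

roughly 4600 billion dollars

It doubles every 72/5 ≈ 14.40 years, so 35 years is 2.43 doublings.
2^2.43 ≈ 5.39; 860 × 5.39 ≈ 4600 billion dollars.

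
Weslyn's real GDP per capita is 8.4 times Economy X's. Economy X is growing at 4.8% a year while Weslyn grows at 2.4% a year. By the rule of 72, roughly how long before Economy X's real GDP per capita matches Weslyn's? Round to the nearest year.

around 92 years

What matters is the difference: 2.4 pp.
Rule of 72 on the gap: the ratio halves every 72/2.4 ≈ 30.00 years.
An 8.4 times gap takes log₂(8.4) ≈ 3.07 halvings to close: 3.07 × 30.00 ≈ 92 years.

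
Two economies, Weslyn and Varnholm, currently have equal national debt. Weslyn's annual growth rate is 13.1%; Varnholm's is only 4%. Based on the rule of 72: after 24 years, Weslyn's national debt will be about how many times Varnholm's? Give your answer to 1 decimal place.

about 8.2 times

Weslyn pulls ahead at 9.1 pp per year, so the ratio doubles every 72/9.1 ≈ 7.91 years.
In 24 years that's 3.03 doublings: 2^3.03 ≈ 8.2.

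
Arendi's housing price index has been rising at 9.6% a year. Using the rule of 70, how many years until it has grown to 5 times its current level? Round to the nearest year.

One doubling takes 70/9.6 = 7.29 years.
Reaching 5× takes log₂(5) ≈ 2.32 doublings.
2.32 × 7.29 ≈ 17 years.

about 17 years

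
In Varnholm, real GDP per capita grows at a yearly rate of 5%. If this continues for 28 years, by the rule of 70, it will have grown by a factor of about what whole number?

around 4 times

Doubling time ≈ 70/5 = 14.00 years.
28/14.00 ≈ 2 doublings, so about 2^2 = 4×.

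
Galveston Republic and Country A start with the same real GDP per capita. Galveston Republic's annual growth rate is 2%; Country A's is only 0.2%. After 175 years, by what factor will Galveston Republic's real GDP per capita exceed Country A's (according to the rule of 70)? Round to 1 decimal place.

Galveston Republic pulls ahead at 1.8 pp per year, so the ratio doubles every 70/1.8 ≈ 38.89 years.
In 175 years that's 4.50 doublings: 2^4.50 ≈ 22.6.

approximately 22.6 times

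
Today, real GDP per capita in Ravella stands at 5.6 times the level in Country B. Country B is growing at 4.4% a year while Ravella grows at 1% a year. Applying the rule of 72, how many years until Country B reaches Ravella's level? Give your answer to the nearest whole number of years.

Country B gains on Ravella at 4.4% − 1% = 3.4 points a year.
At that relative rate the gap halves every 72/3.4 ≈ 21.18 years.
A 5.6 times gap takes log₂(5.6) ≈ 2.49 halvings to close: 2.49 × 21.18 ≈ 53 years.

53 years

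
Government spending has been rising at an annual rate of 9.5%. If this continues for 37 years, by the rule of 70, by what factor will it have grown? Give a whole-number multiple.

around 32 times

Doubling time ≈ 70/9.5 = 7.37 years.
37/7.37 ≈ 5 doublings, so about 2^5 = 32×.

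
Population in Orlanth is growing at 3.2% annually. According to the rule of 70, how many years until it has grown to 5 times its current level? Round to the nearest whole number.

One doubling takes 70/3.2 = 21.88 years.
Reaching 5× takes log₂(5) ≈ 2.32 doublings.
2.32 × 21.88 ≈ 51 years.

roughly 51 years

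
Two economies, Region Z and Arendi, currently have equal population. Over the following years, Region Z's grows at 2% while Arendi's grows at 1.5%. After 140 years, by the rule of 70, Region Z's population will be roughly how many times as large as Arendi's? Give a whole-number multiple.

approximately 2 times

Rate gap = 2% − 1.5% = 0.5 points.
The ratio doubles every 70/0.5 ≈ 140.00 years.
140/140.00 ≈ 1.00 doublings → ratio ≈ 2^1.00 ≈ 2.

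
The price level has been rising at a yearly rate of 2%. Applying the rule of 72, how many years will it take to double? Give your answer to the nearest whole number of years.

roughly 36 years

72/2 ≈ 36.00, so it doubles roughly every 36 years.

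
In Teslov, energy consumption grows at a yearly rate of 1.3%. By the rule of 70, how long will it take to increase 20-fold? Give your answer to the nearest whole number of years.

about 233 years

Doubling time ≈ 70/1.3 = 53.85 years.
20× is log₂ 20 ≈ 4.32 doublings, so ≈ 4.32 × 53.85 = 233 years.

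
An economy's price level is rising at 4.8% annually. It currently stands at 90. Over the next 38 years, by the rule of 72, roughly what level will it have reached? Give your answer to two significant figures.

Doubling time ≈ 72/4.8 = 15.00 years.
38 years is 38/15.00 ≈ 2.53 doublings, a factor of 2^2.53 ≈ 5.78.
90 × 5.78 ≈ 520.

≈ 520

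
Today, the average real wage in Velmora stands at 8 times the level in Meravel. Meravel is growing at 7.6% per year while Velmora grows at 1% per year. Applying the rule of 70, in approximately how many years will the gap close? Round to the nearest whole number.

around 32 years

What matters is the difference: 6.6 pp.
Rule of 70 on the gap: the ratio halves every 70/6.6 ≈ 10.61 years.
An 8 times gap closes after 3 halvings: 3 × 10.61 ≈ 32 years.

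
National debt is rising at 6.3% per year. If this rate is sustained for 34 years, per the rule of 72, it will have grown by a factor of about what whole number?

72/6.3 ≈ 11.43 years per doubling.
34 years fits 3 doublings: 2^3 = 8.

around 8 times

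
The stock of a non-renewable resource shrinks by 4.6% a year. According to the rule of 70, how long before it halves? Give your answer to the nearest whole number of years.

Halving time ≈ 70 / 4.6 = 15.22 → 15 years.

about 15 years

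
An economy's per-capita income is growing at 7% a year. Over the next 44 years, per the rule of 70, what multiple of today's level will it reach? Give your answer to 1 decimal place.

Doubling time ≈ 70/7 = 10.00 years.
44 years / 10.00 ≈ 4.40 doublings → factor 2^4.40 ≈ 21.1.

approximately 21.1 times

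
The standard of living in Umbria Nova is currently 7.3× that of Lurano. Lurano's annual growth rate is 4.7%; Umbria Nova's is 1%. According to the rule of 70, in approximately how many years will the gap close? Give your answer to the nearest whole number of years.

approximately 54 years

Lurano gains on Umbria Nova at 4.7% − 1% = 3.7 points a year.
At that relative rate the gap halves every 70/3.7 ≈ 18.92 years.
A 7.3× gap takes log₂(7.3) ≈ 2.87 halvings to close: 2.87 × 18.92 ≈ 54 years.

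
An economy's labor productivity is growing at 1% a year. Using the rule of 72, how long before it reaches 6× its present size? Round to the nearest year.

Doubling time ≈ 72/1 = 72.00 years.
6× is log₂ 6 ≈ 2.58 doublings, so ≈ 2.58 × 72.00 = 186 years.

roughly 186 years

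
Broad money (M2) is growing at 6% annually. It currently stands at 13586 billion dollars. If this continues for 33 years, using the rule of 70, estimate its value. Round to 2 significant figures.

around 97000 billion dollars

It doubles every 70/6 ≈ 11.67 years, so 33 years is 2.83 doublings.
2^2.83 ≈ 7.11; 13586 × 7.11 ≈ 97000 billion dollars.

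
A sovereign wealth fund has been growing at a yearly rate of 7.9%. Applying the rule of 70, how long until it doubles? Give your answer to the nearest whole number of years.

Doubling time ≈ 70 / 7.9 = 8.86 years.

around 9 years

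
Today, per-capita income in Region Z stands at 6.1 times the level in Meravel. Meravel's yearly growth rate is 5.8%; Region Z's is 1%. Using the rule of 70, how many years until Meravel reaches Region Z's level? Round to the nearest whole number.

The growth-rate gap is 5.8% − 1% = 4.8 percentage points.
So the ratio between them halves every 70/4.8 ≈ 14.58 years.
A 6.1 times gap takes log₂(6.1) ≈ 2.61 halvings to close: 2.61 × 14.58 ≈ 38 years.

approximately 38 years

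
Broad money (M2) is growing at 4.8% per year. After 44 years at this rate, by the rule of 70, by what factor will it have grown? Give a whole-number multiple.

70/4.8 ≈ 14.58 years per doubling.
44 years fits 3 doublings: 2^3 = 8.

≈ 8 times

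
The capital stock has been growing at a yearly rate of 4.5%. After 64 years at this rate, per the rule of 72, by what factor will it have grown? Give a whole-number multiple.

Doubling time ≈ 72/4.5 = 16.00 years.
64/16.00 ≈ 4 doublings, so about 2^4 = 16×.

around 16 times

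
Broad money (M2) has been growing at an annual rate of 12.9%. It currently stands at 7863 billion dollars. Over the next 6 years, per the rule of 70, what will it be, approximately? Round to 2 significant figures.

It doubles every 70/12.9 ≈ 5.43 years, so 6 years is 1.10 doublings.
2^1.10 ≈ 2.14; 7863 × 2.14 ≈ 17000 billion dollars.

17000 billion dollars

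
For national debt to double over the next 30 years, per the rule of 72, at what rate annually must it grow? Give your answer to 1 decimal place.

approximately 2.4% annually

72 / 30 ≈ 2.40, so about 2.4% annually.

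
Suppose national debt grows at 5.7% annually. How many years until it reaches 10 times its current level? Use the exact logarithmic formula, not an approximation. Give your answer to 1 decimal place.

41.5 years

t = ln(10) / ln(1 + 0.057) = 2.3026 / 0.055435 ≈ 41.54.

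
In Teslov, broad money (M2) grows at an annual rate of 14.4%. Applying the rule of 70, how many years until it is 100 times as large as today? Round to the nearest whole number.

about 32 years

One doubling takes 70/14.4 = 4.86 years.
Reaching 100× takes log₂(100) ≈ 6.64 doublings.
6.64 × 4.86 ≈ 32 years.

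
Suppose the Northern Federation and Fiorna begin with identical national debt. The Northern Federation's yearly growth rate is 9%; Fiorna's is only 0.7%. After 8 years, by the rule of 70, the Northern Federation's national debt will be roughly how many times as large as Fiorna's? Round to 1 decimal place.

the Northern Federation pulls ahead at 8.3 pp per year, so the ratio doubles every 70/8.3 ≈ 8.43 years.
In 8 years that's 0.95 doublings: 2^0.95 ≈ 1.9.

around 1.9 times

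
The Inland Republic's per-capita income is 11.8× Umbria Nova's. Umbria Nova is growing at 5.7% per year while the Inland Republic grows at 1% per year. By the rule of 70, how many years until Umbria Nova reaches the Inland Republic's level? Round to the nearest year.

≈ 53 years

What matters is the difference: 4.7 pp.
Rule of 70 on the gap: the ratio halves every 70/4.7 ≈ 14.89 years.
An 11.8× gap takes log₂(11.8) ≈ 3.56 halvings to close: 3.56 × 14.89 ≈ 53 years.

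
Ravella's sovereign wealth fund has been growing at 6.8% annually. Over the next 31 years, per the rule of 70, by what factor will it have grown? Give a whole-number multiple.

around 8 times

Doubling time ≈ 70/6.8 = 10.29 years.
31/10.29 ≈ 3 doublings, so about 2^3 = 8×.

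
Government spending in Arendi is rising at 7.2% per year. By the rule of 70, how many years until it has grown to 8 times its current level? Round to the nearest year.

roughly 29 years

One doubling takes 70/7.2 = 9.72 years.
Getting to 8× needs 3 doublings: 3 × 9.72 ≈ 29 years.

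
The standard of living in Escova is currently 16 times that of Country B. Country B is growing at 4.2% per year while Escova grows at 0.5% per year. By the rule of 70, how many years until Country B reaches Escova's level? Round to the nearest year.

76 years

What matters is the difference: 3.7 pp.
Rule of 70 on the gap: the ratio halves every 70/3.7 ≈ 18.92 years.
A 16 times gap closes after 4 halvings: 4 × 18.92 ≈ 76 years.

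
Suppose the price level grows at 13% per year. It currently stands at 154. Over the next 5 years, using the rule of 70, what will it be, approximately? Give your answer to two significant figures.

approximately 290

Doubling time ≈ 70/13 = 5.38 years.
5 years is 5/5.38 ≈ 0.93 doublings, a factor of 2^0.93 ≈ 1.91.
154 × 1.91 ≈ 290.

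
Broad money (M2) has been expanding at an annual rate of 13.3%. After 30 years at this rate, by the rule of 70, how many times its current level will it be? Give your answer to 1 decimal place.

52.0 times

Doubling time ≈ 70/13.3 = 5.26 years.
30 years / 5.26 ≈ 5.70 doublings → factor 2^5.70 ≈ 52.0.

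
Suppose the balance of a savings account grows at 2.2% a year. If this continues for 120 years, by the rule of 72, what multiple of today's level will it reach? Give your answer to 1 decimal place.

Doubling time ≈ 72/2.2 = 32.73 years.
120 years / 32.73 ≈ 3.67 doublings → factor 2^3.67 ≈ 12.7.

roughly 12.7 times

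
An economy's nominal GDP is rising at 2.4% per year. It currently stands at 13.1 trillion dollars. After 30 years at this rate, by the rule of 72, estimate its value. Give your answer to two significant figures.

approximately 26 trillion dollars

Doubling time ≈ 72/2.4 = 30.00 years.
30 years is 30/30.00 ≈ 1.00 doublings, a factor of 2^1.00 ≈ 2.00.
13.1 × 2.00 ≈ 26 trillion dollars.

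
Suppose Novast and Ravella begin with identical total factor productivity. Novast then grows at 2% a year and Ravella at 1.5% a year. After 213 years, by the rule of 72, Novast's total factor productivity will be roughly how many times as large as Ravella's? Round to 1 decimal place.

Rate gap = 2% − 1.5% = 0.5 points.
The ratio doubles every 72/0.5 ≈ 144.00 years.
213/144.00 ≈ 1.48 doublings → ratio ≈ 2^1.48 ≈ 2.8.

≈ 2.8 times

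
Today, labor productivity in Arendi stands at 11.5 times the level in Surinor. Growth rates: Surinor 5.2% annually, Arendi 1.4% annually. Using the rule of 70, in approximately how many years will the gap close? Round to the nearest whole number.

What matters is the difference: 3.8 pp.
Rule of 70 on the gap: the ratio halves every 70/3.8 ≈ 18.42 years.
An 11.5 times gap takes log₂(11.5) ≈ 3.52 halvings to close: 3.52 × 18.42 ≈ 65 years.

≈ 65 years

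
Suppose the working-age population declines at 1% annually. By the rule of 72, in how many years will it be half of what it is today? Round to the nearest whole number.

Halving time ≈ 72 / 1 = 72.00 → 72 years.

≈ 72 years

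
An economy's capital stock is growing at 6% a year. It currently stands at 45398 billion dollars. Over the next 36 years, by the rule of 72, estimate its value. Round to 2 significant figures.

Doubling time ≈ 72/6 = 12.00 years.
36 years is 36/12.00 ≈ 3.00 doublings, a factor of 2^3.00 ≈ 8.00.
45398 × 8.00 ≈ 360000 billion dollars.

about 360000 billion dollars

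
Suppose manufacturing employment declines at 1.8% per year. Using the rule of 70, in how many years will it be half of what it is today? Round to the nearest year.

Falling at 1.8%, it halves about every 70/1.8 = 38.89 years.

about 39 years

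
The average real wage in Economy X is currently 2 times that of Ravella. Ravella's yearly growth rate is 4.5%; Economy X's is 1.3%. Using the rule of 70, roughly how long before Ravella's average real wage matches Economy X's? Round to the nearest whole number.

Ravella gains on Economy X at 4.5% − 1.3% = 3.2 points a year.
At that relative rate the gap halves every 70/3.2 ≈ 21.88 years.
A 2 times gap closes after 1 halving: 1 × 21.88 ≈ 22 years.

about 22 years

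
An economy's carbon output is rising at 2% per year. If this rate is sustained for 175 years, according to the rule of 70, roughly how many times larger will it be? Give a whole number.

70/2 ≈ 35.00 years per doubling.
175 years fits 5 doublings: 2^5 = 32.

about 32 times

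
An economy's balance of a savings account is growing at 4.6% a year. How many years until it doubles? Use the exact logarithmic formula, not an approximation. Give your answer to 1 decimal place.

15.4 years

t = ln(2) / ln(1 + 0.046) = 0.6931 / 0.044973 ≈ 15.41.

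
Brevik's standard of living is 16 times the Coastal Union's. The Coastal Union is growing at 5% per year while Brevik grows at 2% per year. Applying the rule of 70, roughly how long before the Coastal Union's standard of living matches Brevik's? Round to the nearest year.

What matters is the difference: 3 pp.
Rule of 70 on the gap: the ratio halves every 70/3 ≈ 23.33 years.
A 16 times gap closes after 4 halvings: 4 × 23.33 ≈ 93 years.

around 93 years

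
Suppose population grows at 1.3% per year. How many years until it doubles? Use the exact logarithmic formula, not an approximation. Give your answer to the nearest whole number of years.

54 years

t = ln(2) / ln(1 + 0.013) = 0.6931 / 0.012916 ≈ 53.66.
≈ 54 years.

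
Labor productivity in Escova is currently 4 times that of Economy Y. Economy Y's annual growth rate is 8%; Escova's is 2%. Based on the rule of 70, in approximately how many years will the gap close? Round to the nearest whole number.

around 23 years

Economy Y gains on Escova at 8% − 2% = 6 points a year.
At that relative rate the gap halves every 70/6 ≈ 11.67 years.
A 4 times gap closes after 2 halvings: 2 × 11.67 ≈ 23 years.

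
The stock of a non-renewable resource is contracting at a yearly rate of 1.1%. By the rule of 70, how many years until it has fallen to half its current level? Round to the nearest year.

about 64 years

The rule works in reverse for decay: 70/1.1 ≈ 63.64 years to halve.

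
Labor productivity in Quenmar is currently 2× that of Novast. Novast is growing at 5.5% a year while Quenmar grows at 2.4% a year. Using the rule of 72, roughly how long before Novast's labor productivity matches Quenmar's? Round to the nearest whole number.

≈ 23 years

The growth-rate gap is 5.5% − 2.4% = 3.1 percentage points.
So the ratio between them halves every 72/3.1 ≈ 23.23 years.
A 2× gap closes after 1 halving: 1 × 23.23 ≈ 23 years.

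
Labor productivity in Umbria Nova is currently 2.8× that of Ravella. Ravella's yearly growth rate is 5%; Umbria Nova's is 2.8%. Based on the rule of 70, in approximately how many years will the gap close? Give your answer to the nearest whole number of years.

47 years

The growth-rate gap is 5% − 2.8% = 2.2 percentage points.
So the ratio between them halves every 70/2.2 ≈ 31.82 years.
A 2.8× gap takes log₂(2.8) ≈ 1.49 halvings to close: 1.49 × 31.82 ≈ 47 years.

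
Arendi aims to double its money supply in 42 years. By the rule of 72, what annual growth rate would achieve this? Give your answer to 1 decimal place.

72 / 42 ≈ 1.71, so about 1.7% annually.

1.7%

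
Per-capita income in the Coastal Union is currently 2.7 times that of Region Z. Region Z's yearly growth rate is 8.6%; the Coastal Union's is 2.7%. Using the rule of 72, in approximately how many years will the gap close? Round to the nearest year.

roughly 17 years

Region Z gains on the Coastal Union at 8.6% − 2.7% = 5.9 points a year.
At that relative rate the gap halves every 72/5.9 ≈ 12.20 years.
A 2.7 times gap takes log₂(2.7) ≈ 1.43 halvings to close: 1.43 × 12.20 ≈ 17 years.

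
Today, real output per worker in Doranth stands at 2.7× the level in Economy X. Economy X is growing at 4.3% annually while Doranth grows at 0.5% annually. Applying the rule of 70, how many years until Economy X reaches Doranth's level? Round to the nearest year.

The growth-rate gap is 4.3% − 0.5% = 3.8 percentage points.
So the ratio between them halves every 70/3.8 ≈ 18.42 years.
A 2.7× gap takes log₂(2.7) ≈ 1.43 halvings to close: 1.43 × 18.42 ≈ 26 years.

around 26 years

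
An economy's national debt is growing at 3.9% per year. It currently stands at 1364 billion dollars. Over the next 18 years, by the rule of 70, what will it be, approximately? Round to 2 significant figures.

2700 billion dollars

It doubles every 70/3.9 ≈ 17.95 years, so 18 years is 1.00 doublings.
2^1.00 ≈ 2.00; 1364 × 2.00 ≈ 2700 billion dollars.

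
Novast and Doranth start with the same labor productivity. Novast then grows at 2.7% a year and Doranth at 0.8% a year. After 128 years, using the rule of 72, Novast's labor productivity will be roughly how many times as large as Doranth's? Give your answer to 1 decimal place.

about 10.4 times

Novast pulls ahead at 1.9 pp per year, so the ratio doubles every 72/1.9 ≈ 37.89 years.
In 128 years that's 3.38 doublings: 2^3.38 ≈ 10.4.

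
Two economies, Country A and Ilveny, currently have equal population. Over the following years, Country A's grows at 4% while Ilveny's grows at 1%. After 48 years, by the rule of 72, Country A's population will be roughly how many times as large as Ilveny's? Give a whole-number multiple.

about 4 times

Rate gap = 4% − 1% = 3 points.
The ratio doubles every 72/3 ≈ 24.00 years.
48/24.00 ≈ 2.00 doublings → ratio ≈ 2^2.00 ≈ 4.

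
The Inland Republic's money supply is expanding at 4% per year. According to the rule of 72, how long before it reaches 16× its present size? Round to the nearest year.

≈ 72 years

Doubling time ≈ 72/4 = 18.00 years.
16× is 4 doublings, so 4 × 18.00 ≈ 72 years.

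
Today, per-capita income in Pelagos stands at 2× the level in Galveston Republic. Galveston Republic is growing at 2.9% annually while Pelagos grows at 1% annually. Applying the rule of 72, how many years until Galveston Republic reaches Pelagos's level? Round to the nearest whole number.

around 38 years

What matters is the difference: 1.9 pp.
Rule of 72 on the gap: the ratio halves every 72/1.9 ≈ 37.89 years.
A 2× gap closes after 1 halving: 1 × 37.89 ≈ 38 years.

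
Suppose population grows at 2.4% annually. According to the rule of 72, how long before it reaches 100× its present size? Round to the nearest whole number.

≈ 199 years

One doubling takes 72/2.4 = 30.00 years.
Reaching 100× takes log₂(100) ≈ 6.64 doublings.
6.64 × 30.00 ≈ 199 years.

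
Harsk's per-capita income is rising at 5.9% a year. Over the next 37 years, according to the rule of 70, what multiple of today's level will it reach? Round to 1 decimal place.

Doubles every ≈ 11.86 years (70/5.9).
37 years is 3.12 doublings; 2^3.12 ≈ 8.7×.

around 8.7 times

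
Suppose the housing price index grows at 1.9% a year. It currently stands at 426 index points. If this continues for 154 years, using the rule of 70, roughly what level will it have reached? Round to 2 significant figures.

≈ 7700 index points

It doubles every 70/1.9 ≈ 36.84 years, so 154 years is 4.18 doublings.
2^4.18 ≈ 18.13; 426 × 18.13 ≈ 7700 index points.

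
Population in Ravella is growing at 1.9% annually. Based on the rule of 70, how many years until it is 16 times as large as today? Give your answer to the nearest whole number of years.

One doubling takes 70/1.9 = 36.84 years.
Getting to 16× needs 4 doublings: 4 × 36.84 ≈ 147 years.

around 147 years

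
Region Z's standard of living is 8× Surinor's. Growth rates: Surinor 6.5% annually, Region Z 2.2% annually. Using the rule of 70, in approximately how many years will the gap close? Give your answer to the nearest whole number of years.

approximately 49 years

The growth-rate gap is 6.5% − 2.2% = 4.3 percentage points.
So the ratio between them halves every 70/4.3 ≈ 16.28 years.
An 8× gap closes after 3 halvings: 3 × 16.28 ≈ 49 years.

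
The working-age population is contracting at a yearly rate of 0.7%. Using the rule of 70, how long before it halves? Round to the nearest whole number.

approximately 100 years

The rule works in reverse for decay: 70/0.7 ≈ 100.00 years to halve.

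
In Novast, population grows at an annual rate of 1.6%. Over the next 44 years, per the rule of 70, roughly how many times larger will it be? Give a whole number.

2 times

Doubling time ≈ 70/1.6 = 43.75 years.
44/43.75 ≈ 1 doubling, so about 2^1 = 2×.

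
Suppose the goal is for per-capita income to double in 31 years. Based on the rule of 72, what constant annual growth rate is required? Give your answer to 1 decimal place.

≈ 2.3%

72 / 31 ≈ 2.32, so about 2.3% annually.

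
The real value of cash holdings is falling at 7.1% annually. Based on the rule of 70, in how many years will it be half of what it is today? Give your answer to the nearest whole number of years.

Falling at 7.1%, it halves about every 70/7.1 = 9.86 years.

about 10 years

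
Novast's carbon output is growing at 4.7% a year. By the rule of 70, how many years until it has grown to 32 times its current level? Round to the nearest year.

about 74 years

At 4.7% it doubles every 70/4.7 ≈ 14.89 years.
32 = 2^5, so 5 doublings → 74 years.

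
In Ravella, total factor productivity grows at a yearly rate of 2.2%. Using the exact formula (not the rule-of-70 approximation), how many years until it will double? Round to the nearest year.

t = ln(2) / ln(1 + 0.022) = 0.6931 / 0.021761 ≈ 31.85.
≈ 32 years.

32 years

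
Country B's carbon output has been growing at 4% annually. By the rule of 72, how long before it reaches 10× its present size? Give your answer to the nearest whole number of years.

roughly 60 years

At 4% it doubles every 72/4 ≈ 18.00 years.
10× is log₂ 10 ≈ 3.32 doublings, so ≈ 3.32 × 18.00 = 60 years.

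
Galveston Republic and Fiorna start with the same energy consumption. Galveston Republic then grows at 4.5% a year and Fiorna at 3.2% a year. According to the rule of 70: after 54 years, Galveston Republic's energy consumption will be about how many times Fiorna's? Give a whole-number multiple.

Only the 1.3-point difference matters.
70/1.3 ≈ 53.85 years per doubling of the ratio; 54 years gives 1.00 doublings, so ≈ 2×.

around 2 times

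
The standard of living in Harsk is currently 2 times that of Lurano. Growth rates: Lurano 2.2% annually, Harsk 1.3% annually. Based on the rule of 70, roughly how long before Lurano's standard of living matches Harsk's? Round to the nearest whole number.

Lurano gains on Harsk at 2.2% − 1.3% = 0.9 points a year.
At that relative rate the gap halves every 70/0.9 ≈ 77.78 years.
A 2 times gap closes after 1 halving: 1 × 77.78 ≈ 78 years.

approximately 78 years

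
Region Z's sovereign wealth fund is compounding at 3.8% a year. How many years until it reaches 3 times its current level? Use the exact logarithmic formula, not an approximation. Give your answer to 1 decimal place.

29.5 years

t = ln(3) / ln(1 + 0.038) = 1.0986 / 0.037296 ≈ 29.46.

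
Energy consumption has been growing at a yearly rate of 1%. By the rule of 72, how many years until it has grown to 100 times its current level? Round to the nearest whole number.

One doubling takes 72/1 = 72.00 years.
Reaching 100× takes log₂(100) ≈ 6.64 doublings.
6.64 × 72.00 ≈ 478 years.

about 478 years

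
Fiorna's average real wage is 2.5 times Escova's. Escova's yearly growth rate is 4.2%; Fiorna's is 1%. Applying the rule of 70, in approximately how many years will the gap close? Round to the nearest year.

roughly 29 years

Escova gains on Fiorna at 4.2% − 1% = 3.2 points a year.
At that relative rate the gap halves every 70/3.2 ≈ 21.88 years.
A 2.5 times gap takes log₂(2.5) ≈ 1.32 halvings to close: 1.32 × 21.88 ≈ 29 years.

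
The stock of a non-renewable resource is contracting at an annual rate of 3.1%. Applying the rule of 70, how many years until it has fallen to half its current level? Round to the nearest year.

≈ 23 years

Falling at 3.1%, it halves about every 70/3.1 = 22.58 years.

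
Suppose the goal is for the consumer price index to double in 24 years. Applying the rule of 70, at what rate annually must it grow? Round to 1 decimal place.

70 / 24 ≈ 2.92, so about 2.9% annually.

2.9%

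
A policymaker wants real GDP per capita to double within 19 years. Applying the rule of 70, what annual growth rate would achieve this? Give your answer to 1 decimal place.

3.7%

70 / 19 ≈ 3.68, so about 3.7% annually.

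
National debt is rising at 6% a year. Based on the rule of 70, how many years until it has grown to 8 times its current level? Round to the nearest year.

One doubling takes 70/6 = 11.67 years.
8 = 2^3, so 3 doublings → 35 years.

around 35 years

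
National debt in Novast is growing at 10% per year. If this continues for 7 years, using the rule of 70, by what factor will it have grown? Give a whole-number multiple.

At 10% one doubling takes ≈ 7.00 years; 7 years is 1 of them, so ×2.

2 times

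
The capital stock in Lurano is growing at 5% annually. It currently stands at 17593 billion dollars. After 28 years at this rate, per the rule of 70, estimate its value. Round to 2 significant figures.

It doubles every 70/5 ≈ 14.00 years, so 28 years is 2.00 doublings.
2^2.00 ≈ 4.00; 17593 × 4.00 ≈ 70000 billion dollars.

about 70000 billion dollars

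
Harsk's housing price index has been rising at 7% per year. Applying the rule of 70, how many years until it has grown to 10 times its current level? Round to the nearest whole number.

One doubling takes 70/7 = 10.00 years.
Reaching 10× takes log₂(10) ≈ 3.32 doublings.
3.32 × 10.00 ≈ 33 years.

roughly 33 years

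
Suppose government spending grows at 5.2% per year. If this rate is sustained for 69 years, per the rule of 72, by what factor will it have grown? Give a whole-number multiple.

approximately 32 times

At 5.2% one doubling takes ≈ 13.85 years; 69 years is 5 of them, so ×32.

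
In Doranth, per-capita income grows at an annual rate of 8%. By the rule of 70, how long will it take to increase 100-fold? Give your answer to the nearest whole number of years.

Doubling time ≈ 70/8 = 8.75 years.
100× is log₂ 100 ≈ 6.64 doublings, so ≈ 6.64 × 8.75 = 58 years.

58 years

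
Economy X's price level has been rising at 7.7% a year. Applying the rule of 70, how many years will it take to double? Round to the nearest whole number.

Doubling time ≈ 70 / 7.7 = 9.09 years.

9 years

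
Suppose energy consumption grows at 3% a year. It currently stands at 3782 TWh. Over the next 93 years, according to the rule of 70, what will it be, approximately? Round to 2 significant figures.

It doubles every 70/3 ≈ 23.33 years, so 93 years is 3.99 doublings.
2^3.99 ≈ 15.89; 3782 × 15.89 ≈ 60000 TWh.

≈ 60000 TWh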